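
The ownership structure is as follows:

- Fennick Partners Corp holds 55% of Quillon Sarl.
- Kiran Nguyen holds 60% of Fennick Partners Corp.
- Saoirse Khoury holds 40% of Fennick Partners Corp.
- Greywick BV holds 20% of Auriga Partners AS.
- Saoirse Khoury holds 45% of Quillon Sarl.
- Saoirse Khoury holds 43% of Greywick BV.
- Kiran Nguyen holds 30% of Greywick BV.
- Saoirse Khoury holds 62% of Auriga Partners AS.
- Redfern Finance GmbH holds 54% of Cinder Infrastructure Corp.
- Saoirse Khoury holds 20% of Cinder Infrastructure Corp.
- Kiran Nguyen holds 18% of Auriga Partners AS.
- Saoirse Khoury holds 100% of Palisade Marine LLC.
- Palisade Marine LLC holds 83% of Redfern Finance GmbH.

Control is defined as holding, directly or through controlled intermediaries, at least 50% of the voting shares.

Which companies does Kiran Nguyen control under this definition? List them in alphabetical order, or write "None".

Fennick Partners Corp, Quillon Sarl

Kiran holds 60% of Fennick, so Kiran controls Fennick.
Fennick holds 55% of Quillon, so Kiran controls Quillon.
No other company's threshold is met.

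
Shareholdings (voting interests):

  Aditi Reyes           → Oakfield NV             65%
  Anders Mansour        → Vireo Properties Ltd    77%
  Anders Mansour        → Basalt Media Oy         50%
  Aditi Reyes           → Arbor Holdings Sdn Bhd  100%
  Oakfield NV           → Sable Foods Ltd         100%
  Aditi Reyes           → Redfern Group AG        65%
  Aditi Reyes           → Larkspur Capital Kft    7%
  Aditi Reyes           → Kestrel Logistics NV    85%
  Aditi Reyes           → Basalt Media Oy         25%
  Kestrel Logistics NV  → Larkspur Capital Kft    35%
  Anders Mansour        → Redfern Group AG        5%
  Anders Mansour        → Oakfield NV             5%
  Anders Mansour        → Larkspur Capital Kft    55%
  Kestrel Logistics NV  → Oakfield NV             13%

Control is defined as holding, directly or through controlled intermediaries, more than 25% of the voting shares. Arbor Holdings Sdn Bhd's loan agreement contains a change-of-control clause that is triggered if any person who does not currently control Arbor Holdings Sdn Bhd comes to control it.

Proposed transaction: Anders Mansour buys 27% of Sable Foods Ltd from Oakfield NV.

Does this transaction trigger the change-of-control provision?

No

The purchase adds only to Anders's holdings (Oakfield's stake shrinks), so Anders is the only person who could newly come to control Arbor.
Anders holds 77% of Vireo, so Anders controls Vireo.
Anders holds 55% of Larkspur, so Anders controls Larkspur.
Anders holds 50% of Basalt, so Anders controls Basalt.
Neither Anders nor any entity Anders controls holds any voting interest in Arbor.
So before the transaction, Anders does not control Arbor.
After the purchase, Anders holds 27% of Sable directly, and Oakfield's stake falls to 73%.
Anders holds 27% of Sable, so Anders controls Sable.
After the transaction, neither Anders nor any entity Anders controls holds a voting interest in Arbor, so Anders still does not control it.
No new person acquires control, so the clause is not triggered.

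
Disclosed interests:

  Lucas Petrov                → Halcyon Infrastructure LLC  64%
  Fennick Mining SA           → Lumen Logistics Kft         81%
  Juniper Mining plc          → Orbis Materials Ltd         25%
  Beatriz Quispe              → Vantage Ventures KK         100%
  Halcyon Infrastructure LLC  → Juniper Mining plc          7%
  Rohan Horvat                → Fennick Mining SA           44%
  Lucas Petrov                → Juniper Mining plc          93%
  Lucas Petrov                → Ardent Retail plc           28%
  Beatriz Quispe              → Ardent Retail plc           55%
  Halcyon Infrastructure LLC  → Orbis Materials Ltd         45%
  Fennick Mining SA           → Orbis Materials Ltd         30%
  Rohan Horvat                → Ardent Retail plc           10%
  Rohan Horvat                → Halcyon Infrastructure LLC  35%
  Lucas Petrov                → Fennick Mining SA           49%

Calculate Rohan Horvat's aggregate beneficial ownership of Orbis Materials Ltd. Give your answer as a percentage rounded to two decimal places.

Rohan reaches Orbis along 3 paths.
Via Halcyon → Juniper: 35% × 7% × 25% = 0.6125%.
Via Halcyon: 35% × 45% = 15.75%.
Via Fennick: 44% × 30% = 13.2%.
Total: 0.6125% + 15.75% + 13.2% = 29.5625%.
Rounded: 29.56%.

29.56%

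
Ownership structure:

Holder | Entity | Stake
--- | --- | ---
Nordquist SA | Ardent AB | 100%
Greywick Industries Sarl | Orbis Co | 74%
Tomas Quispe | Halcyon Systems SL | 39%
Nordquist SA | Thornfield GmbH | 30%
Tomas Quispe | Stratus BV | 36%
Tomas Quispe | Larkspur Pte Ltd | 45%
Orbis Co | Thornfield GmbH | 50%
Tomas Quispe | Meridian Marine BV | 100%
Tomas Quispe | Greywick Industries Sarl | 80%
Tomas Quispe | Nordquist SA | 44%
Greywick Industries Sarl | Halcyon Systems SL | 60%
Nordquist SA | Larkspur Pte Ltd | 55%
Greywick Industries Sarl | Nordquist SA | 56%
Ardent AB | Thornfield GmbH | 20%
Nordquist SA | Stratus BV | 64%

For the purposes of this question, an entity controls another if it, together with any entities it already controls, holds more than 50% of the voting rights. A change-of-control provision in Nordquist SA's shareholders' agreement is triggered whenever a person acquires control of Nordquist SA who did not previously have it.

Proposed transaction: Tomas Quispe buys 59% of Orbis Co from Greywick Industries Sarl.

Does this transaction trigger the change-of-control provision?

The purchase adds only to Tomas's holdings (Greywick's stake shrinks), so Tomas is the only person who could newly come to control Nordquist.
Tomas holds 80% of Greywick, so Tomas controls Greywick.
Greywick and Tomas together hold 56% + 44% = 100% of Nordquist, so Tomas controls Nordquist.
So Tomas already controls Nordquist before the transaction.
After the purchase, Tomas holds 59% of Orbis directly, and Greywick's stake falls to 15%.
Tomas controlled Nordquist already, so this is not a new person acquiring control; every other person's position is unchanged or reduced.
No new person acquires control, so the clause is not triggered.

No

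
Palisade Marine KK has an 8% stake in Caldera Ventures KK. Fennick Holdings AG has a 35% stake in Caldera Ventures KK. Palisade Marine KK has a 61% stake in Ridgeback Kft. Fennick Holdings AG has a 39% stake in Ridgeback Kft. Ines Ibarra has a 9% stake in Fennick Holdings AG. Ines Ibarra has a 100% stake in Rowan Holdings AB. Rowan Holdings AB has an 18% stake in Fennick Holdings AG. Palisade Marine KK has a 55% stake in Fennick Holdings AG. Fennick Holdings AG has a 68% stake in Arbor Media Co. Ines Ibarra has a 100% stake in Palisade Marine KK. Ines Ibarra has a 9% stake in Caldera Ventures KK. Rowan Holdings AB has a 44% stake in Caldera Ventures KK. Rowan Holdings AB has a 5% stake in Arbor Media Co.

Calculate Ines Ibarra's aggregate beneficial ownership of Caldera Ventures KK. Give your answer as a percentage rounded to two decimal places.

89.70%

Ines reaches Caldera along 6 paths.
Via Palisade: 100% × 8% = 8%.
Via Fennick: 9% × 35% = 3.15%.
Via Palisade → Fennick: 100% × 55% × 35% = 19.25%.
Via Rowan → Fennick: 100% × 18% × 35% = 6.3%.
Via Rowan: 100% × 44% = 44%.
Direct stake: 9% = 9%.
Total: 8% + 3.15% + 19.25% + 6.3% + 44% + 9% = 89.7%.
Rounded: 89.70%.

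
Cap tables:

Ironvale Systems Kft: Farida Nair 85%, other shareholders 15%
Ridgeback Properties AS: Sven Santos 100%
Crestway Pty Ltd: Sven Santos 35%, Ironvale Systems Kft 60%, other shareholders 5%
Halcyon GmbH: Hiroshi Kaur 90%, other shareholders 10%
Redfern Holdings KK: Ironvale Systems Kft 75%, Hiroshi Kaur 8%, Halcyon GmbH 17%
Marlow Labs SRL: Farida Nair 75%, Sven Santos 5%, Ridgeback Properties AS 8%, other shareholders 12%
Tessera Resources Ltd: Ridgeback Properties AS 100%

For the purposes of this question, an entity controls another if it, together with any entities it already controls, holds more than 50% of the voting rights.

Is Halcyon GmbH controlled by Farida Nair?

Farida holds 85% of Ironvale, so Farida controls Ironvale.
Ironvale holds 60% of Crestway, so Farida controls Crestway.
Ironvale holds 75% of Redfern, so Farida controls Redfern.
Farida holds 75% of Marlow, so Farida controls Marlow.
Neither Farida nor any entity Farida controls holds any voting interest in Halcyon.
So Farida does not control Halcyon.

No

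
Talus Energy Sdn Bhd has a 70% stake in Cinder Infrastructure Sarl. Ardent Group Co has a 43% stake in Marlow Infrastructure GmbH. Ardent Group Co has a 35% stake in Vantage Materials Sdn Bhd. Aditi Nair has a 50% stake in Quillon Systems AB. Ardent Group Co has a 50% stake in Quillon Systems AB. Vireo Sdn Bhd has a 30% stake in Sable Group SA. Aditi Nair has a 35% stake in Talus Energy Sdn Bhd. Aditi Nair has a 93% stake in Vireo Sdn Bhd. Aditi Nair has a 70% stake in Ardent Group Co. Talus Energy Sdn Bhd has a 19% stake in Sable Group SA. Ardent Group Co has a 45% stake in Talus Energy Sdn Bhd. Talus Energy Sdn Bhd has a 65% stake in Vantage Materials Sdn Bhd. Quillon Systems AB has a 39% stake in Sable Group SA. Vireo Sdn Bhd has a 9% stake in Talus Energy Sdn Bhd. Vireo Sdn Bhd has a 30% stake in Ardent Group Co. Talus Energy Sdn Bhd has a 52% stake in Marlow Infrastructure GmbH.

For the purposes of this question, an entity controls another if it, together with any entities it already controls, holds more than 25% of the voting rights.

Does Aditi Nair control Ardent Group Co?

Aditi holds 93% of Vireo, so Aditi controls Vireo.
Aditi and Vireo together hold 70% + 30% = 100% of Ardent, so Aditi controls Ardent.

Yes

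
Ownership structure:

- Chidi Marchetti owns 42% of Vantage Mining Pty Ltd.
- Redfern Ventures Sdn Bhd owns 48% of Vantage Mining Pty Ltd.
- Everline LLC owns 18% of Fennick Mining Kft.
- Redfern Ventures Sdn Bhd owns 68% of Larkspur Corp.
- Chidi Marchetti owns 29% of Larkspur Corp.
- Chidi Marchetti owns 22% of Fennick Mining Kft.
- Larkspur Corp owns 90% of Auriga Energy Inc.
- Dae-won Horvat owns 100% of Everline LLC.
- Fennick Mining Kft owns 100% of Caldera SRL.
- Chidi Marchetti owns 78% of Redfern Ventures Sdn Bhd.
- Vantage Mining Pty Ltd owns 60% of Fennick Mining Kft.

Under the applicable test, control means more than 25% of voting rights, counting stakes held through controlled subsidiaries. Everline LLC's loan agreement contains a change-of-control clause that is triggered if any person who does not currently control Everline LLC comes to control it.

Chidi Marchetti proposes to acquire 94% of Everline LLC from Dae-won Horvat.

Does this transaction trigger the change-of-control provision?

The purchase adds only to Chidi's holdings (Dae-won's stake shrinks), so Chidi is the only person who could newly come to control Everline.
Chidi holds 78% of Redfern, so Chidi controls Redfern.
Chidi and Redfern together hold 42% + 48% = 90% of Vantage, so Chidi controls Vantage.
Redfern and Chidi together hold 68% + 29% = 97% of Larkspur, so Chidi controls Larkspur.
Chidi and Vantage together hold 22% + 60% = 82% of Fennick, so Chidi controls Fennick.
Larkspur holds 90% of Auriga, so Chidi controls Auriga.
Fennick holds 100% of Caldera, so Chidi controls Caldera.
Neither Chidi nor any entity Chidi controls holds any voting interest in Everline.
So before the transaction, Chidi does not control Everline.
After the purchase, Chidi holds 94% of Everline directly, and Dae-won's stake falls to 6%.
Chidi holds 94% of Everline, so Chidi controls Everline.
Chidi did not control Everline before and does after, so the clause is triggered.

Yes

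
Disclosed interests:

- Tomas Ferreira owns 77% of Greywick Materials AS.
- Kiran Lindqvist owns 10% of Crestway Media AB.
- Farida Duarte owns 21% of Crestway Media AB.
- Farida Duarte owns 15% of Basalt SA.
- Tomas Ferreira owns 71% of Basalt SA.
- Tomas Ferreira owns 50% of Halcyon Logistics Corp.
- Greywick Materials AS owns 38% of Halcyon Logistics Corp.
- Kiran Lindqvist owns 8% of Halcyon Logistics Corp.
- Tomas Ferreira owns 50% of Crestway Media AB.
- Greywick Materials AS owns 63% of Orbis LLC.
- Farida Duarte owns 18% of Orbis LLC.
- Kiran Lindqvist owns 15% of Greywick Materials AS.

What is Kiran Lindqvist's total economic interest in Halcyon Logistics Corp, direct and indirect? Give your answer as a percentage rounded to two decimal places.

13.70%

Kiran reaches Halcyon along 2 paths.
Via Greywick: 15% × 38% = 5.7%.
Direct stake: 8% = 8%.
Total: 5.7% + 8% = 13.7%.
Rounded: 13.70%.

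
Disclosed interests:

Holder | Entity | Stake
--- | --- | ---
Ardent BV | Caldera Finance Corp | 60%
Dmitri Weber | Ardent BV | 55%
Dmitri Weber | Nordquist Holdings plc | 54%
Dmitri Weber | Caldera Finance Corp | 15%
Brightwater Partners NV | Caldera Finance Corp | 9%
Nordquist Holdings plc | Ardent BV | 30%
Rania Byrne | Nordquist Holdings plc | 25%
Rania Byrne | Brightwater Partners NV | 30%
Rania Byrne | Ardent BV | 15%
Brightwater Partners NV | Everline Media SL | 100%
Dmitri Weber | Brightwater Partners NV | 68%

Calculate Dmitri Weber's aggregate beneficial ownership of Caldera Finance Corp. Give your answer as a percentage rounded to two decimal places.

Dmitri reaches Caldera along 4 paths.
Via Ardent: 55% × 60% = 33%.
Via Nordquist → Ardent: 54% × 30% × 60% = 9.72%.
Via Brightwater: 68% × 9% = 6.12%.
Direct stake: 15% = 15%.
Total: 33% + 9.72% + 6.12% + 15% = 63.84%.

63.84%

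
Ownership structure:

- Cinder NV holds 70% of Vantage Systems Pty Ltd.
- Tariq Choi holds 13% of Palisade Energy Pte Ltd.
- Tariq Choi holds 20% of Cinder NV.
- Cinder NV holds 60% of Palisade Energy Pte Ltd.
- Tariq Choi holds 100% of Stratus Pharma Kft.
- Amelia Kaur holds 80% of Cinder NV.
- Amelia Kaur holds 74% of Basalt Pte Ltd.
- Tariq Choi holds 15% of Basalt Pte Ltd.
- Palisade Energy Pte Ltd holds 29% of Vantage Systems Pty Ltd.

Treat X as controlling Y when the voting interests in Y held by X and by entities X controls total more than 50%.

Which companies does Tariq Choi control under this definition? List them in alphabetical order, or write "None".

Tariq holds 100% of Stratus, so Tariq controls Stratus.
No other company's threshold is met.

Stratus Pharma Kft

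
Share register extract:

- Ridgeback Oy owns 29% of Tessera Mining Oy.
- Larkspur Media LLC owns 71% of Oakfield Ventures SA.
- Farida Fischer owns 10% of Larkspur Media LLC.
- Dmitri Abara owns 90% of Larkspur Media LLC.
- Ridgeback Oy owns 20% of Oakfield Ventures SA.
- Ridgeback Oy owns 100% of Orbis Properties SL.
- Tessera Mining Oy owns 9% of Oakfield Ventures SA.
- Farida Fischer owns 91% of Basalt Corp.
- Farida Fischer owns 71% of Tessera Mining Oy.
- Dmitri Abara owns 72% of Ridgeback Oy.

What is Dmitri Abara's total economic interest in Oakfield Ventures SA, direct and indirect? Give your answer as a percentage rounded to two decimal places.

Dmitri reaches Oakfield along 3 paths.
Via Ridgeback → Tessera: 72% × 29% × 9% = 1.8792%.
Via Ridgeback: 72% × 20% = 14.4%.
Via Larkspur: 90% × 71% = 63.9%.
Total: 1.8792% + 14.4% + 63.9% = 80.1792%.
Rounded: 80.18%.

80.18%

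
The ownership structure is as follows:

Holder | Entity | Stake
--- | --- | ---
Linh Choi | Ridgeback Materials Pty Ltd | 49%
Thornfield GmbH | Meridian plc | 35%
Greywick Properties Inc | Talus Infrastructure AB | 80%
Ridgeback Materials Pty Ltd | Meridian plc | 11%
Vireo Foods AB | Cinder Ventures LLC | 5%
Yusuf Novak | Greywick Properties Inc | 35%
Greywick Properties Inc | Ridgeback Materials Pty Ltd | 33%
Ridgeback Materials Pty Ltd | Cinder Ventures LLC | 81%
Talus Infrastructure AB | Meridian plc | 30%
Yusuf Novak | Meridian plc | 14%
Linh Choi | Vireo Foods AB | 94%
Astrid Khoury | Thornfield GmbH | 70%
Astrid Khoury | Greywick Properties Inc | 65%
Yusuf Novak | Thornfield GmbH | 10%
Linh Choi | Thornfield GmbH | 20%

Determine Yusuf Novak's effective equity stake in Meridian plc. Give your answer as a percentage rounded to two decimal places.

Yusuf reaches Meridian along 4 paths.
Direct stake: 14% = 14%.
Via Thornfield: 10% × 35% = 3.5%.
Via Greywick → Talus: 35% × 80% × 30% = 8.4%.
Via Greywick → Ridgeback: 35% × 33% × 11% = 1.2705%.
Total: 14% + 3.5% + 8.4% + 1.2705% = 27.1705%.
Rounded: 27.17%.

27.17%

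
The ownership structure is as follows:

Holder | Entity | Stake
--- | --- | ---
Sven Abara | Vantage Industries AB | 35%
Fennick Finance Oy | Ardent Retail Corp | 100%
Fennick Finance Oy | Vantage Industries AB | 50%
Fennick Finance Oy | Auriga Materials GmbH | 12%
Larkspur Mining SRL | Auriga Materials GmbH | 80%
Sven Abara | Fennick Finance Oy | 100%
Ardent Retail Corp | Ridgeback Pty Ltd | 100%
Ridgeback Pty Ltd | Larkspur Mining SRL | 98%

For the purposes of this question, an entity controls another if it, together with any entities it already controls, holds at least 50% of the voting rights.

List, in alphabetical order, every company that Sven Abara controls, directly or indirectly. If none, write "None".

Ardent Retail Corp, Auriga Materials GmbH, Fennick Finance Oy, Larkspur Mining SRL, Ridgeback Pty Ltd, Vantage Industries AB

Sven holds 100% of Fennick, so Sven controls Fennick.
Fennick holds 100% of Ardent, so Sven controls Ardent.
Sven and Fennick together hold 35% + 50% = 85% of Vantage, so Sven controls Vantage.
Ardent holds 100% of Ridgeback, so Sven controls Ridgeback.
Ridgeback holds 98% of Larkspur, so Sven controls Larkspur.
Larkspur and Fennick together hold 80% + 12% = 92% of Auriga, so Sven controls Auriga.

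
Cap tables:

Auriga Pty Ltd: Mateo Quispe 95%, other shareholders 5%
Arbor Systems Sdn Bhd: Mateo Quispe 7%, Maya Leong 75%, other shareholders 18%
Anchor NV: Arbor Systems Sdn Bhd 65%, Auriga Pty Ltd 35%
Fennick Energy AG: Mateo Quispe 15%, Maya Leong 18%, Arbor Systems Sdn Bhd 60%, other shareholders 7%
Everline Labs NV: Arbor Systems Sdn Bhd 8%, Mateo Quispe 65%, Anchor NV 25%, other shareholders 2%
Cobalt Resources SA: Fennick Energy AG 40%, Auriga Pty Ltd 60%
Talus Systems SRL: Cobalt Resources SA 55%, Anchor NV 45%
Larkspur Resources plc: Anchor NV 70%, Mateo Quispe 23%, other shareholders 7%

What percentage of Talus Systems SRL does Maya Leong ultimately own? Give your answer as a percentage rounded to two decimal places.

35.80%

Maya reaches Talus along 3 paths.
Via Fennick → Cobalt: 18% × 40% × 55% = 3.96%.
Via Arbor → Fennick → Cobalt: 75% × 60% × 40% × 55% = 9.9%.
Via Arbor → Anchor: 75% × 65% × 45% = 21.9375%.
Total: 3.96% + 9.9% + 21.9375% = 35.7975%.
Rounded: 35.80%.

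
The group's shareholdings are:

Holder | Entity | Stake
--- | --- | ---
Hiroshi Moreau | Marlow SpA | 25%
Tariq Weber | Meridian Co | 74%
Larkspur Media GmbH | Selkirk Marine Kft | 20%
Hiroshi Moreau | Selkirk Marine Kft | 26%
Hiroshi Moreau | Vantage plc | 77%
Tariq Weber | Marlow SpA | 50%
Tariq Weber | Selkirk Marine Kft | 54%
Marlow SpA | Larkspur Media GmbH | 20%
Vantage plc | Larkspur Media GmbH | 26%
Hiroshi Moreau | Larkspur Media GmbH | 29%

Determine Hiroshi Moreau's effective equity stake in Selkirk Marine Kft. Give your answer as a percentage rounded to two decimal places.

36.80%

Hiroshi reaches Selkirk along 4 paths.
Direct stake: 26% = 26%.
Via Marlow → Larkspur: 25% × 20% × 20% = 1%.
Via Larkspur: 29% × 20% = 5.8%.
Via Vantage → Larkspur: 77% × 26% × 20% = 4.004%.
Total: 26% + 1% + 5.8% + 4.004% = 36.804%.
Rounded: 36.80%.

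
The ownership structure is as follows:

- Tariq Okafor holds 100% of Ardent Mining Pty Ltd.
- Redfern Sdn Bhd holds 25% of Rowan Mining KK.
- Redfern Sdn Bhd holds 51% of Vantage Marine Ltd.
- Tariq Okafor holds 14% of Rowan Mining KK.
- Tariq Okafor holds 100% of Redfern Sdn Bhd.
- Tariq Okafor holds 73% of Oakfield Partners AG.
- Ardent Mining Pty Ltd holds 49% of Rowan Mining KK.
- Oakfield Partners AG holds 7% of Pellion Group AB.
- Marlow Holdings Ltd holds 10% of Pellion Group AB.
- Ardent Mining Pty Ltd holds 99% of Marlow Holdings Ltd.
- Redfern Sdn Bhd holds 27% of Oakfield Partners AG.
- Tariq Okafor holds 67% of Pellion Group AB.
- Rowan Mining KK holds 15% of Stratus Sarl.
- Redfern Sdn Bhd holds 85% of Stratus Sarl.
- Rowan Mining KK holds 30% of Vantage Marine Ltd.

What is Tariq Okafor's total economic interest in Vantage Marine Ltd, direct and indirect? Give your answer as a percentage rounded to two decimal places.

Tariq reaches Vantage along 4 paths.
Via Redfern: 100% × 51% = 51%.
Via Redfern → Rowan: 100% × 25% × 30% = 7.5%.
Via Rowan: 14% × 30% = 4.2%.
Via Ardent → Rowan: 100% × 49% × 30% = 14.7%.
Total: 51% + 7.5% + 4.2% + 14.7% = 77.4%.
Rounded: 77.40%.

77.40%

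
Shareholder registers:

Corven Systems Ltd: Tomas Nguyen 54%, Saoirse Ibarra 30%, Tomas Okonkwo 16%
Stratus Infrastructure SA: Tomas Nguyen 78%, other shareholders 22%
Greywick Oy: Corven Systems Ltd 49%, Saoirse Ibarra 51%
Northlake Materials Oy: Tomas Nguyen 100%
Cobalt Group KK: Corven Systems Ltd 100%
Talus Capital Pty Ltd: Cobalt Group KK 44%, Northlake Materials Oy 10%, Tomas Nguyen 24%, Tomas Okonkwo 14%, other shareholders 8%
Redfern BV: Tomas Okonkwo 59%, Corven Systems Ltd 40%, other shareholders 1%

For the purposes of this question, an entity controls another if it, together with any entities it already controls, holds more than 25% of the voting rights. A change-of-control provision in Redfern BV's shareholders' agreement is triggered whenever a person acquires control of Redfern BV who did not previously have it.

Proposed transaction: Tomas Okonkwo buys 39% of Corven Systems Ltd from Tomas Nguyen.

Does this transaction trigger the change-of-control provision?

No

The purchase adds only to Tomas Okonkwo's holdings (Tomas Nguyen's stake shrinks), so Tomas Okonkwo is the only person who could newly come to control Redfern.
Tomas Okonkwo holds 59% of Redfern, so Tomas Okonkwo controls Redfern.
So Tomas Okonkwo already controls Redfern before the transaction.
After the purchase, Tomas Okonkwo's direct stake in Corven rises to 16% + 39% = 55%, and Tomas Nguyen's stake falls to 15%.
Tomas Okonkwo controlled Redfern already, so this is not a new person acquiring control; every other person's position is unchanged or reduced.
No new person acquires control, so the clause is not triggered.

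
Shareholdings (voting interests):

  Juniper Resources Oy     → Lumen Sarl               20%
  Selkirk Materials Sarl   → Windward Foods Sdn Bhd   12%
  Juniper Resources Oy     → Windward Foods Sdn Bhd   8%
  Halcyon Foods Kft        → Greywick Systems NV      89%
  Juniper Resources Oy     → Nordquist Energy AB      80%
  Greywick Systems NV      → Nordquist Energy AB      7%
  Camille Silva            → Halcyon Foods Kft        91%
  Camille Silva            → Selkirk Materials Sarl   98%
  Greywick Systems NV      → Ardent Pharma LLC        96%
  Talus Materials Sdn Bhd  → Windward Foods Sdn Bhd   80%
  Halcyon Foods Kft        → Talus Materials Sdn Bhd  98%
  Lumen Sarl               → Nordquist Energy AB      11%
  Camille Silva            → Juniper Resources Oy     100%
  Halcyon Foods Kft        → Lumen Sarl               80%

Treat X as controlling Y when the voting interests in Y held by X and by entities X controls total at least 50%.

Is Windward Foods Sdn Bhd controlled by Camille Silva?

Camille holds 91% of Halcyon, so Camille controls Halcyon.
Halcyon holds 98% of Talus, so Camille controls Talus.
Camille holds 98% of Selkirk, so Camille controls Selkirk.
Camille holds 100% of Juniper, so Camille controls Juniper.
Juniper and Selkirk and Talus together hold 8% + 12% + 80% = 100% of Windward, so Camille controls Windward.

Yes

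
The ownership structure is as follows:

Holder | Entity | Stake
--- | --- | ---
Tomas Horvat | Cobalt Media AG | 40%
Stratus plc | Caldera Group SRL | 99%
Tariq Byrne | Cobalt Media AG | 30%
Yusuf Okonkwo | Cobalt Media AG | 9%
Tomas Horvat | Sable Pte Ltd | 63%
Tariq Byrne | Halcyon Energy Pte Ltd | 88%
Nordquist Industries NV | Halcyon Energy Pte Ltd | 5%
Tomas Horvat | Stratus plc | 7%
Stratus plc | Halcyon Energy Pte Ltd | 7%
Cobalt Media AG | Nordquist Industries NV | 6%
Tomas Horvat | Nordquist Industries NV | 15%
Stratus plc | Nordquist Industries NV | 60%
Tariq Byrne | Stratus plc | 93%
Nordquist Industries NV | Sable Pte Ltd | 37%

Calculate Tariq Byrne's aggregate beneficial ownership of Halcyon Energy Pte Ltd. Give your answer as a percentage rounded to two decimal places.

Tariq reaches Halcyon along 4 paths.
Via Cobalt → Nordquist: 30% × 6% × 5% = 0.09%.
Via Stratus → Nordquist: 93% × 60% × 5% = 2.79%.
Direct stake: 88% = 88%.
Via Stratus: 93% × 7% = 6.51%.
Total: 0.09% + 2.79% + 88% + 6.51% = 97.39%.

97.39%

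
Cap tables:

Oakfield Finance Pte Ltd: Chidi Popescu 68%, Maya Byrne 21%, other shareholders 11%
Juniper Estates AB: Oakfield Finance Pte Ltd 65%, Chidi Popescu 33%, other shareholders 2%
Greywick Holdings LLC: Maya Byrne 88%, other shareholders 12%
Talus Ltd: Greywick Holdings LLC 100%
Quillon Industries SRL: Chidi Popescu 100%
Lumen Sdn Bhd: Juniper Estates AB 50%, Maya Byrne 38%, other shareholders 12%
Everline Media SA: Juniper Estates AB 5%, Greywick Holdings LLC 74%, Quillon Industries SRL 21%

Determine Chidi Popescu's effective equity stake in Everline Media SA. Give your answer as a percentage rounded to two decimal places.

24.86%

Chidi reaches Everline along 3 paths.
Via Oakfield → Juniper: 68% × 65% × 5% = 2.21%.
Via Juniper: 33% × 5% = 1.65%.
Via Quillon: 100% × 21% = 21%.
Total: 2.21% + 1.65% + 21% = 24.86%.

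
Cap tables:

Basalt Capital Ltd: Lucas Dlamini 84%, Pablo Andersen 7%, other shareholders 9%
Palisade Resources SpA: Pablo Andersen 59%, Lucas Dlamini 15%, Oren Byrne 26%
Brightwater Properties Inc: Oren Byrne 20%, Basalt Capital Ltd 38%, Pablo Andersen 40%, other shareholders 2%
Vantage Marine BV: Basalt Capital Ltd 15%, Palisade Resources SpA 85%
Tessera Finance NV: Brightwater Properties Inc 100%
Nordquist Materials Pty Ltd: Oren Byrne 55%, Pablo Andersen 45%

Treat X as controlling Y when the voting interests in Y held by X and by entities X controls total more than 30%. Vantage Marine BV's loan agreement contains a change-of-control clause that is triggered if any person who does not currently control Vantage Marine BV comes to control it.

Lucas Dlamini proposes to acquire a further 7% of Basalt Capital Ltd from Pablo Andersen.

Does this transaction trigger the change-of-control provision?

No

The purchase adds only to Lucas's holdings (Pablo's stake shrinks), so Lucas is the only person who could newly come to control Vantage.
Lucas holds 84% of Basalt, so Lucas controls Basalt.
Basalt holds 38% of Brightwater, so Lucas controls Brightwater.
Brightwater holds 100% of Tessera, so Lucas controls Tessera.
In Vantage, Lucas's side holds only 15%, not > 30%.
So before the transaction, Lucas does not control Vantage.
After the purchase, Lucas's direct stake in Basalt rises to 84% + 7% = 91%, and Pablo's stake falls to 0%.
Lucas holds 91% of Basalt, so Lucas controls Basalt.
After the transaction, Lucas's side holds 15% of Vantage, not > 30%, so Lucas still does not control Vantage.
No new person acquires control, so the clause is not triggered.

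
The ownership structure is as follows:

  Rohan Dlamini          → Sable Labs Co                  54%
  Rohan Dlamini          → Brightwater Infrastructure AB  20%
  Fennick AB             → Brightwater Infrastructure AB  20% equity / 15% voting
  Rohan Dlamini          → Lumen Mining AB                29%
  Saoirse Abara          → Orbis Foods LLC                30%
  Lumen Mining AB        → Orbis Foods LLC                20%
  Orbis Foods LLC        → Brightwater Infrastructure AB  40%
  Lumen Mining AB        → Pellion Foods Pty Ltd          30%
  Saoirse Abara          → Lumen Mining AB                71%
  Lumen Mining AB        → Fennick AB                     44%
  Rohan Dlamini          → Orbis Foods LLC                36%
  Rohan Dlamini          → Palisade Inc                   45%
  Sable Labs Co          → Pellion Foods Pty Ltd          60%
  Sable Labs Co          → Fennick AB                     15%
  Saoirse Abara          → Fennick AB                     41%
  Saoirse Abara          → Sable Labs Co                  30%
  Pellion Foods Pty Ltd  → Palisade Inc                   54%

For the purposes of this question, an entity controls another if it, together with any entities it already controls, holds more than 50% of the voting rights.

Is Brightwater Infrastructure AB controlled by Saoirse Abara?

Saoirse holds 71% of Lumen, so Saoirse controls Lumen.
Saoirse and Lumen together hold 41% + 44% = 85% of Fennick, so Saoirse controls Fennick.
In Brightwater, Saoirse's side holds only 15%, not > 50%.
So Saoirse does not control Brightwater.

No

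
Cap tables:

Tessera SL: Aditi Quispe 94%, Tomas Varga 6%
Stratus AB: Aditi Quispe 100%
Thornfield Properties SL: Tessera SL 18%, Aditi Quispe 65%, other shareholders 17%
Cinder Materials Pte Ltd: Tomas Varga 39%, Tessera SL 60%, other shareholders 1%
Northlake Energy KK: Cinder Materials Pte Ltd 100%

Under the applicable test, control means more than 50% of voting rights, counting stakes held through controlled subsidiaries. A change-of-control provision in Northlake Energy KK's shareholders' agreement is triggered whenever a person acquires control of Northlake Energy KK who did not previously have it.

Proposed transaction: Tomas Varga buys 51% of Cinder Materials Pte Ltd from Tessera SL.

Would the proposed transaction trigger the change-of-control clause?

Yes

The purchase adds only to Tomas's holdings (Tessera's stake shrinks), so Tomas is the only person who could newly come to control Northlake.
Tomas's largest direct stake is 39% in Cinder, which does not meet the threshold, so Tomas controls no company.
Neither Tomas nor any entity Tomas controls holds any voting interest in Northlake.
So before the transaction, Tomas does not control Northlake.
After the purchase, Tomas's direct stake in Cinder rises to 39% + 51% = 90%, and Tessera's stake falls to 9%.
Tomas holds 90% of Cinder, so Tomas controls Cinder.
Cinder holds 100% of Northlake, so Tomas controls Northlake.
Tomas did not control Northlake before and does after, so the clause is triggered.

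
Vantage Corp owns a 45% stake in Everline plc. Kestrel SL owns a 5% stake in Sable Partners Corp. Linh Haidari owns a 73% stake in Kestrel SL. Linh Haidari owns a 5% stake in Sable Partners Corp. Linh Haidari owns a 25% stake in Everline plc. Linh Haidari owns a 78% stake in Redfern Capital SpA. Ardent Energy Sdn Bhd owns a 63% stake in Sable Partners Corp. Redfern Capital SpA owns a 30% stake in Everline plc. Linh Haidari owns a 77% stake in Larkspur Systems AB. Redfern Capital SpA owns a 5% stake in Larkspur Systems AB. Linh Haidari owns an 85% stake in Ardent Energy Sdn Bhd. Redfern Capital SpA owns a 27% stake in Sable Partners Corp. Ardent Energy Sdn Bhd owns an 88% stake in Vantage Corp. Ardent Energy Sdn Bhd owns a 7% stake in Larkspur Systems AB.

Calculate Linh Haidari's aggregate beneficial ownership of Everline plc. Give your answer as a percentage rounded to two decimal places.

82.06%

Linh reaches Everline along 3 paths.
Via Redfern: 78% × 30% = 23.4%.
Via Ardent → Vantage: 85% × 88% × 45% = 33.66%.
Direct stake: 25% = 25%.
Total: 23.4% + 33.66% + 25% = 82.06%.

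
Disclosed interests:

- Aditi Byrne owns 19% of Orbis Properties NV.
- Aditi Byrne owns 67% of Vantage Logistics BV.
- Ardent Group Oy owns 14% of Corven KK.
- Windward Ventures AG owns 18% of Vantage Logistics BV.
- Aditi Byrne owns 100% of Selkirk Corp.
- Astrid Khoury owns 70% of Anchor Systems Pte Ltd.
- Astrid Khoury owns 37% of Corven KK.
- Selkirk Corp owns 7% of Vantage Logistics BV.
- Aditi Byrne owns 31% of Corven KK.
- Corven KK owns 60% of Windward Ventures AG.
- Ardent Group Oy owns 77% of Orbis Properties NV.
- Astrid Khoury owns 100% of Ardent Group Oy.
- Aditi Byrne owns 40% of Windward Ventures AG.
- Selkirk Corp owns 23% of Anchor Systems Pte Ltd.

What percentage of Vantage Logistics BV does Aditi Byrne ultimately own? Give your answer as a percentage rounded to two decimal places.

Aditi reaches Vantage along 4 paths.
Direct stake: 67% = 67%.
Via Selkirk: 100% × 7% = 7%.
Via Windward: 40% × 18% = 7.2%.
Via Corven → Windward: 31% × 60% × 18% = 3.348%.
Total: 67% + 7% + 7.2% + 3.348% = 84.548%.
Rounded: 84.55%.

84.55%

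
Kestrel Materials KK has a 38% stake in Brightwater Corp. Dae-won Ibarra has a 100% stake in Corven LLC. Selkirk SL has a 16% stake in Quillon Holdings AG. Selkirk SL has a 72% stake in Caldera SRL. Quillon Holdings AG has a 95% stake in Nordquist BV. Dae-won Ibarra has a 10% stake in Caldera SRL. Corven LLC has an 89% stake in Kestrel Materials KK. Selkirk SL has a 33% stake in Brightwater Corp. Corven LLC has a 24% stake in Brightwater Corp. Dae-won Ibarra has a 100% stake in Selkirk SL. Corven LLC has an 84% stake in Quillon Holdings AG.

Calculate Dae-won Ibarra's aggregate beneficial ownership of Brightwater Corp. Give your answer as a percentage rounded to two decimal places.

Dae-won reaches Brightwater along 3 paths.
Via Selkirk: 100% × 33% = 33%.
Via Corven: 100% × 24% = 24%.
Via Corven → Kestrel: 100% × 89% × 38% = 33.82%.
Total: 33% + 24% + 33.82% = 90.82%.

90.82%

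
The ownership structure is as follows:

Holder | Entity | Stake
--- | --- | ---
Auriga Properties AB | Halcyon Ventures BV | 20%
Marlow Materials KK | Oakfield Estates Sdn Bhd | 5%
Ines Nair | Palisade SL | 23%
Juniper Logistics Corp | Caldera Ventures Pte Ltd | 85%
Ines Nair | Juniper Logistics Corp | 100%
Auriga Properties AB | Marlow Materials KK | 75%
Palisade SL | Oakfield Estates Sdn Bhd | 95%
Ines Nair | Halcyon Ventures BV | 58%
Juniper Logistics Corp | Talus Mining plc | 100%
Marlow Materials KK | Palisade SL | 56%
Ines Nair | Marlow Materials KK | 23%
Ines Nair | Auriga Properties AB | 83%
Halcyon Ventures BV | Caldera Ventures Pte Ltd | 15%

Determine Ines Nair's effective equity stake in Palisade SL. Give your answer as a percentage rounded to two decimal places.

Ines reaches Palisade along 3 paths.
Via Auriga → Marlow: 83% × 75% × 56% = 34.86%.
Via Marlow: 23% × 56% = 12.88%.
Direct stake: 23% = 23%.
Total: 34.86% + 12.88% + 23% = 70.74%.

70.74%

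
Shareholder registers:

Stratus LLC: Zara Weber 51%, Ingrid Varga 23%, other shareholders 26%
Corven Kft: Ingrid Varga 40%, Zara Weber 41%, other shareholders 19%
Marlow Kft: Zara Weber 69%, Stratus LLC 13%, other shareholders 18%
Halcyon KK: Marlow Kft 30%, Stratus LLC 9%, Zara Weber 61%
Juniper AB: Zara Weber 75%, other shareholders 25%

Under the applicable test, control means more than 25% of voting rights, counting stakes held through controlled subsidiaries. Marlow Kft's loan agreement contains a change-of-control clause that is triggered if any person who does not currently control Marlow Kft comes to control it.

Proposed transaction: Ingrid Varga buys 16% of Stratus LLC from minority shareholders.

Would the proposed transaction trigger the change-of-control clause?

No

The purchase changes only Ingrid's holdings, so Ingrid is the only person who could newly come to control Marlow.
Ingrid holds 40% of Corven, so Ingrid controls Corven.
Neither Ingrid nor any entity Ingrid controls holds any voting interest in Marlow.
So before the transaction, Ingrid does not control Marlow.
After the purchase, Ingrid's direct stake in Stratus rises to 23% + 16% = 39%.
Ingrid holds 39% of Stratus, so Ingrid controls Stratus.
After the transaction, Ingrid's side holds 13% of Marlow, not > 25%, so Ingrid still does not control Marlow.
No new person acquires control, so the clause is not triggered.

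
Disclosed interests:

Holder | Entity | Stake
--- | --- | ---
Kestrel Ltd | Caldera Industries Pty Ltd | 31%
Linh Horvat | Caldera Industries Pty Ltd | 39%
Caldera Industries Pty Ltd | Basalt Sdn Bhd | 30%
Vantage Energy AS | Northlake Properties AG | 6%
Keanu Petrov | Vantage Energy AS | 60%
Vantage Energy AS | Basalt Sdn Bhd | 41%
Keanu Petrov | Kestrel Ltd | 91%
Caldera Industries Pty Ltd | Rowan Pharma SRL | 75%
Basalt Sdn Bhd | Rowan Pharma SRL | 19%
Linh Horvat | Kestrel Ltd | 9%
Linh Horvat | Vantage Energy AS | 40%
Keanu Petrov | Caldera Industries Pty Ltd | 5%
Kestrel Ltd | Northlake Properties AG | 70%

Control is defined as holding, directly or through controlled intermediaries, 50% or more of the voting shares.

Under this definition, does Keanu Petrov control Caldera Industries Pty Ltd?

No

Keanu holds 91% of Kestrel, so Keanu controls Kestrel.
Keanu holds 60% of Vantage, so Keanu controls Vantage.
Kestrel and Vantage together hold 70% + 6% = 76% of Northlake, so Keanu controls Northlake.
In Caldera, Keanu's side holds only 31% + 5% = 36%, not ≥ 50%.
So Keanu does not control Caldera.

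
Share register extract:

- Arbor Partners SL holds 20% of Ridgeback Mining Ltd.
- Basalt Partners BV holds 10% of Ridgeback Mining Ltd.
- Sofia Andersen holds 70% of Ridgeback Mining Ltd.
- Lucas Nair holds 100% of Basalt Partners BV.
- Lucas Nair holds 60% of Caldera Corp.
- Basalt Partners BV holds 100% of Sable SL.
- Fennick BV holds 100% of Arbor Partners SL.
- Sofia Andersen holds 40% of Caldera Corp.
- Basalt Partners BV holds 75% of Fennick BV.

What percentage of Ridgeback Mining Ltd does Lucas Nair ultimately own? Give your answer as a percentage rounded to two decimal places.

25.00%

Lucas reaches Ridgeback along 2 paths.
Via Basalt → Fennick → Arbor: 100% × 75% × 100% × 20% = 15%.
Via Basalt: 100% × 10% = 10%.
Total: 15% + 10% = 25%.
Rounded: 25.00%.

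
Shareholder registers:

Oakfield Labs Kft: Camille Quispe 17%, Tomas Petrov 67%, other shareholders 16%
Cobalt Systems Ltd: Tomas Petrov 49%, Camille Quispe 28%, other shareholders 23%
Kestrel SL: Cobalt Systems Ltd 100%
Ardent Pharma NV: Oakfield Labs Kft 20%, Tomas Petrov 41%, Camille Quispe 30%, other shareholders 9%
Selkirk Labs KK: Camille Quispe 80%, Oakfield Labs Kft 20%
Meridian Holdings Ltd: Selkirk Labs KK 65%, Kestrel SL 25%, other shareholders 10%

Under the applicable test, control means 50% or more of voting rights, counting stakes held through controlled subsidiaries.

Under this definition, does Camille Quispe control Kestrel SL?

Camille holds 80% of Selkirk, so Camille controls Selkirk.
Selkirk holds 65% of Meridian, so Camille controls Meridian.
Neither Camille nor any entity Camille controls holds any voting interest in Kestrel.
So Camille does not control Kestrel.

No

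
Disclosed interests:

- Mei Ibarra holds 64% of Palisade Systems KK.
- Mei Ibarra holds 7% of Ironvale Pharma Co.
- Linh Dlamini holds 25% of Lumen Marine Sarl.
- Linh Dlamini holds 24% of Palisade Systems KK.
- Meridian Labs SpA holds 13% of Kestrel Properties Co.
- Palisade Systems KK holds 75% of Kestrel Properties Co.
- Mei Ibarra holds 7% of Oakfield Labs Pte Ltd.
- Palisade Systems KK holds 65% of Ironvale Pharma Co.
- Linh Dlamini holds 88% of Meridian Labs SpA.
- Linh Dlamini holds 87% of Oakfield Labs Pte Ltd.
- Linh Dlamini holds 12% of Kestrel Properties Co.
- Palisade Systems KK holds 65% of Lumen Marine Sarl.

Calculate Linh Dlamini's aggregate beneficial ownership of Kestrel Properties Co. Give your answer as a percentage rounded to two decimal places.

41.44%

Linh reaches Kestrel along 3 paths.
Via Meridian: 88% × 13% = 11.44%.
Via Palisade: 24% × 75% = 18%.
Direct stake: 12% = 12%.
Total: 11.44% + 18% + 12% = 41.44%.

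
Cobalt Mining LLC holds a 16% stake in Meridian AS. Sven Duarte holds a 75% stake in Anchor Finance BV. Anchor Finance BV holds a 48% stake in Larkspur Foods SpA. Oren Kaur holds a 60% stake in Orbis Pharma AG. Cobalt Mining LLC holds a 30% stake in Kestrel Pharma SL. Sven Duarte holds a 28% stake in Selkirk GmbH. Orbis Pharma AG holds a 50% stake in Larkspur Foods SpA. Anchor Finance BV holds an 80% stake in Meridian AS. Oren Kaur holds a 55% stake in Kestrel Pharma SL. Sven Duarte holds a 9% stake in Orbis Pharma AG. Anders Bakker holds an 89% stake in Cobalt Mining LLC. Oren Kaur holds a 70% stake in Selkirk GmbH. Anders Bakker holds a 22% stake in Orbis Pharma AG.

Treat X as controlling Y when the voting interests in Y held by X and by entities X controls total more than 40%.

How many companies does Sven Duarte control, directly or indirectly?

Sven holds 75% of Anchor, so Sven controls Anchor.
Anchor holds 48% of Larkspur, so Sven controls Larkspur.
Anchor holds 80% of Meridian, so Sven controls Meridian.
No other company's threshold is met.
Sven controls 3 companies.

3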